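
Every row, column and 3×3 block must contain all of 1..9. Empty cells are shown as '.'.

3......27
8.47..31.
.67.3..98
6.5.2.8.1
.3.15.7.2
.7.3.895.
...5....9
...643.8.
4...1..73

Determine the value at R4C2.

4

R5C1 = 9: row 5 has {1,2,3,5,7}; col 1 has {3,4,6,8}; box has {3,5,6,7} → only 9 remains.
R5C3 = 8: row 5 has {1,2,3,5,7,9}; col 3 has {4,5,7}; box has {3,5,6,7,9} → only 8 remains.
R6C5 = 6: row 6 has {3,5,7,8,9}; col 5 has {1,2,3,4,5}; box has {1,2,3,5,8} → only 6 remains.
R6C9 = 4: row 6 has {3,5,6,7,8,9}; col 9 has {1,2,3,7,8,9}; box has {1,2,5,7,8,9} → only 4 remains.
R8C9 = 5: row 8 has {3,4,6,8}; col 9 has {1,2,3,4,7,8,9}; box has {3,7,8,9} → only 5 remains.
R2C5 = 9: row 2 has {1,3,4,7,8}; col 5 has {1,2,3,4,5,6}; box has {3,7} → only 9 remains.
R2C9 = 6: row 2 has {1,3,4,7,8,9}; col 9 has {1,2,3,4,5,7,8,9}; box has {1,2,3,7,8,9} → only 6 remains.
R4C2 = 4: row 4 has {1,2,5,6,8}; col 2 has {3,6,7}; box has {3,5,6,7,8,9} → only 4 remains.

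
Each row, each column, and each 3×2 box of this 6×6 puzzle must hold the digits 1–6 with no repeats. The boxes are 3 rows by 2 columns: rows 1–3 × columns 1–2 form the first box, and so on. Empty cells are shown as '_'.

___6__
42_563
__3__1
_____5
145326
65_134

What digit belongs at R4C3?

6

R1C6 = 2: row 1 has {6}; col 6 has {1,3,4,5,6}; box has {1,3,6} → only 2 remains.
R2C3 = 1: row 2 has {2,3,4,5,6}; col 3 has {3,5}; box has {3,5,6} → only 1 remains.
R3C1 = 5: row 3 has {1,3}; col 1 has {1,4,6}; box has {2,4} → only 5 remains.
R3C2 = 6: row 3 has {1,3,5}; col 2 has {2,4,5}; box has {2,4,5} → only 6 remains.
R3C5 = 4: row 3 has {1,3,5,6}; col 5 has {2,3,6}; box has {1,2,3,6} → only 4 remains.
R4C2 = 3: row 4 has {5}; col 2 has {2,4,5,6}; box has {1,4,5,6} → only 3 remains.
R4C5 = 1: row 4 has {3,5}; col 5 has {2,3,4,6}; box has {2,3,4,5,6} → only 1 remains.
R6C3 = 2: row 6 has {1,3,4,5,6}; col 3 has {1,3,5}; box has {1,3,5} → only 2 remains.
R1C1 = 3: row 1 has {2,6}; col 1 has {1,4,5,6}; box has {2,4,5,6} → only 3 remains.
R1C2 = 1: row 1 has {2,3,6}; col 2 has {2,3,4,5,6}; box has {2,3,4,5,6} → only 1 remains.
R1C3 = 4: row 1 has {1,2,3,6}; col 3 has {1,2,3,5}; box has {1,3,5,6} → only 4 remains.
R1C5 = 5: row 1 has {1,2,3,4,6}; col 5 has {1,2,3,4,6}; box has {1,2,3,4,6} → only 5 remains.
R3C4 = 2: row 3 has {1,3,4,5,6}; col 4 has {1,3,5,6}; box has {1,3,4,5,6} → only 2 remains.
R4C1 = 2: row 4 has {1,3,5}; col 1 has {1,3,4,5,6}; box has {1,3,4,5,6} → only 2 remains.
R4C3 = 6: row 4 has {1,2,3,5}; col 3 has {1,2,3,4,5}; box has {1,2,3,5} → only 6 remains.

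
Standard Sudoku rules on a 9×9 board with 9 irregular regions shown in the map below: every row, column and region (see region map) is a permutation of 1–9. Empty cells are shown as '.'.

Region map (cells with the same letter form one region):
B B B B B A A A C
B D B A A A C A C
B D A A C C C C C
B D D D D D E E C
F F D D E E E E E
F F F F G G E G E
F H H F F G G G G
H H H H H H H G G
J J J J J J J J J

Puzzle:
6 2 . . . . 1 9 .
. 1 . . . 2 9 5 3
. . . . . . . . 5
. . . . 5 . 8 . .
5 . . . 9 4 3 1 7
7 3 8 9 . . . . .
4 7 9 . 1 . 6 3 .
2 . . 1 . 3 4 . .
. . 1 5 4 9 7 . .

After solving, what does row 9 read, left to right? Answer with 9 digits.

R2C1 = 8 (sole candidate).
R3C7 = 2 (sole candidate).
R5C2 = 6 (sole candidate).
R5C3 = 2 (sole candidate).
R5C4 = 8 (sole candidate).
R6C5 = 2 (sole candidate).
R6C7 = 5 (sole candidate).
R6C8 = 4 (sole candidate).
R6C9 = 6 (sole candidate).
R7C4 = 2 (sole candidate).
R7C9 = 8 (sole candidate).
R8C8 = 7 (sole candidate).
R8C9 = 9 (sole candidate).
R9C1 = 3: row 9 has {1,4,5,7,9}; col 1 has {2,4,5,6,7,8}; region has {1,4,5,7,9} → only 3 remains.
R9C2 = 8: row 9 has {1,3,4,5,7,9}; col 2 has {1,2,3,6,7}; region has {1,3,4,5,7,9} → only 8 remains.
R9C9 = 2: row 9 has {1,3,4,5,7,8,9}; col 9 has {3,5,6,7,8,9}; region has {1,3,4,5,7,8,9} → only 2 remains.
R1C9 = 4 (sole candidate).
R4C8 = 2 (sole candidate).
R4C9 = 1 (sole candidate).
R6C6 = 1 (sole candidate).
R7C6 = 5 (sole candidate).
R8C2 = 5 (sole candidate).
R8C3 = 6 (sole candidate).
R8C5 = 8 (sole candidate).
R9C8 = 6: row 9 has {1,2,3,4,5,7,8,9}; col 8 has {1,2,3,4,5,7,9}; region has {1,2,3,4,5,7,8,9} → only 6 remains.

381549762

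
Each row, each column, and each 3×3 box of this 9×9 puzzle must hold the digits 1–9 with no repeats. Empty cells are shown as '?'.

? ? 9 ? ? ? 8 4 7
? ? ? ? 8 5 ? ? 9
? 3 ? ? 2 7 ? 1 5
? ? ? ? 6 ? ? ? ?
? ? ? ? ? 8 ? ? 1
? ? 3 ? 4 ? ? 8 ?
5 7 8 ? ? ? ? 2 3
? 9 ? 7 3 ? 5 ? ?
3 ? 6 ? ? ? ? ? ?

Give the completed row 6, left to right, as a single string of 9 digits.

123549786

R1C5 = 1 (sole candidate).
R3C3 = 4 (sole candidate).
R3C7 = 6 (sole candidate).
R7C5 = 9 (sole candidate).
R8C8 = 6 (sole candidate).
R9C5 = 5 (sole candidate).
R2C8 = 3 (sole candidate).
R3C1 = 8 (sole candidate).
R3C4 = 9 (sole candidate).
R5C5 = 7 (sole candidate).
R2C7 = 2 (sole candidate).
R1C2 = 5 (hidden single in row 1).
R1C1 = 2 (hidden single in row 1).
R2C4 = 4 (hidden single in row 2).
R4C2 = 8 (hidden single in row 4).
R6C4 = 5: in row 6, 5 can only go here (every other open cell in that row sees a 5).
R8C9 = 8 (hidden single in row 8).
R9C9 = 4 (sole candidate).
R4C9 = 2 (sole candidate).
R6C9 = 6: row 6 has {3,4,5,8}; col 9 has {1,2,3,4,5,7,8,9}; box has {1,2,8} → only 6 remains.
R7C7 = 1 (sole candidate).
R7C4 = 6 (sole candidate).
R7C6 = 4 (sole candidate).
R1C4 = 3 (sole candidate).
R1C6 = 6 (sole candidate).
R4C4 = 1 (sole candidate).
R5C4 = 2 (sole candidate).
R6C6 = 9: row 6 has {3,4,5,6,8}; col 6 has {4,5,6,7,8}; box has {1,2,4,5,6,7,8} → only 9 remains.
R6C7 = 7: row 6 has {3,4,5,6,8,9}; col 7 has {1,2,5,6,8}; box has {1,2,6,8} → only 7 remains.
R9C4 = 8 (sole candidate).
R9C7 = 9 (sole candidate).
R9C8 = 7 (sole candidate).
R4C6 = 3 (sole candidate).
R4C7 = 4 (sole candidate).
R5C3 = 5 (sole candidate).
R5C7 = 3 (sole candidate).
R5C8 = 9 (sole candidate).
R6C1 = 1: row 6 has {3,4,5,6,7,8,9}; col 1 has {2,3,5,8}; box has {3,5,8} → only 1 remains.
R6C2 = 2: row 6 has {1,3,4,5,6,7,8,9}; col 2 has {3,5,7,8,9}; box has {1,3,5,8} → only 2 remains.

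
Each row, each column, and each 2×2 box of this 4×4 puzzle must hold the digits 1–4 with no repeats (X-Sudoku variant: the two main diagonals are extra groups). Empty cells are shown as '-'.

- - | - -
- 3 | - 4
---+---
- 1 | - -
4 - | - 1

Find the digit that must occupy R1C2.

4

R1C1 = 2 (sole candidate).
R1C2 = 4: row 1 has {2}; col 2 has {1,3}; box has {2,3} → only 4 remains.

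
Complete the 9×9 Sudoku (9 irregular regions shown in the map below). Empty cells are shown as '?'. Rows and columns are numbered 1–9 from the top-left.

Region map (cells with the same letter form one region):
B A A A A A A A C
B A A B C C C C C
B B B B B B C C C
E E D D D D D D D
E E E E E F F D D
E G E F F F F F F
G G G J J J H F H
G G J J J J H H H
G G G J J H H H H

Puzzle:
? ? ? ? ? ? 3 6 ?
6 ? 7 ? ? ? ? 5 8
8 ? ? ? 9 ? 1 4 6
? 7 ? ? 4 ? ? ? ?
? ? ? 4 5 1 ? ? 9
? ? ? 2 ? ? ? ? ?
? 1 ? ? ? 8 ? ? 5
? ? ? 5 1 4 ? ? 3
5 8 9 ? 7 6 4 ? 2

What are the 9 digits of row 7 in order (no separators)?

214968735

row 1, column 9 = 7: row 1 has {3,6}; col 9 has {2,3,5,6,8,9}; region has {1,4,5,6,8} → only 7 remains.
row 4, column 9 = 1: row 4 has {4,7}; col 9 has {2,3,5,6,7,8,9}; region has {4,9} → only 1 remains.
row 6, column 9 = 4: row 6 has {2}; col 9 has {1,2,3,5,6,7,8,9}; region has {1,2} → only 4 remains.
row 9, column 4 = 3: row 9 has {2,4,5,6,7,8,9}; col 4 has {2,4,5}; region has {1,4,5,7,8} → only 3 remains.
row 9, column 8 = 1: row 9 has {2,3,4,5,6,7,8,9}; col 8 has {4,5,6}; region has {2,3,4,5,6} → only 1 remains.
row 2, column 4 = 1: row 2 has {5,6,7,8}; col 4 has {2,3,4,5}; region has {6,8,9} → only 1 remains.
row 3, column 4 = 7: row 3 has {1,4,6,8,9}; col 4 has {1,2,3,4,5}; region has {1,6,8,9} → only 7 remains.
row 1, column 3 = 1: in row 1, 1 can only go here (every other open cell in that row sees a 1).
row 2, column 2 = 4: in row 2, 4 can only go here (every other open cell in that row sees a 4).
row 1, column 1 = 4: in row 1, 4 can only go here (every other open cell in that row sees a 4).
row 4, column 1 = 9: in row 4, 9 can only go here (every other open cell in that row sees a 9).
row 6, column 1 = 1: in row 6, 1 can only go here (every other open cell in that row sees a 1).
row 7, column 3 = 4: in row 7, 4 can only go here (every other open cell in that row sees a 4).
row 1, column 2 = 9: in column 2, 9 can only go here (every other open cell in that column sees a 9).
row 1, column 4 = 8: row 1 has {1,3,4,6,7,9}; col 4 has {1,2,3,4,5,7}; region has {1,3,4,6,7,9} → only 8 remains.
row 1, column 5 = 2: row 1 has {1,3,4,6,7,8,9}; col 5 has {1,4,5,7,9}; region has {1,3,4,6,7,8,9} → only 2 remains.
row 1, column 6 = 5: row 1 has {1,2,3,4,6,7,8,9}; col 6 has {1,4,6,8}; region has {1,2,3,4,6,7,8,9} → only 5 remains.
row 2, column 5 = 3: row 2 has {1,4,5,6,7,8}; col 5 has {1,2,4,5,7,9}; region has {1,4,5,6,7,8} → only 3 remains.
row 4, column 4 = 6: row 4 has {1,4,7,9}; col 4 has {1,2,3,4,5,7,8}; region has {1,4,9} → only 6 remains.
row 7, column 4 = 9: row 7 has {1,4,5,8}; col 4 has {1,2,3,4,5,6,7,8}; region has {1,3,4,5,7,8} → only 9 remains.
row 7, column 5 = 6: row 7 has {1,4,5,8,9}; col 5 has {1,2,3,4,5,7,9}; region has {1,3,4,5,7,8,9} → only 6 remains.
row 7, column 7 = 7: row 7 has {1,4,5,6,8,9}; col 7 has {1,3,4}; region has {1,2,3,4,5,6} → only 7 remains.
row 7, column 8 = 3: row 7 has {1,4,5,6,7,8,9}; col 8 has {1,4,5,6}; region has {1,2,4} → only 3 remains.
row 8, column 3 = 2: row 8 has {1,3,4,5}; col 3 has {1,4,7,9}; region has {1,3,4,5,6,7,8,9} → only 2 remains.
row 6, column 5 = 8: row 6 has {1,2,4}; col 5 has {1,2,3,4,5,6,7,9}; region has {1,2,3,4} → only 8 remains.
row 7, column 1 = 2: row 7 has {1,3,4,5,6,7,8,9}; col 1 has {1,4,5,6,8,9}; region has {1,4,5,8,9} → only 2 remains.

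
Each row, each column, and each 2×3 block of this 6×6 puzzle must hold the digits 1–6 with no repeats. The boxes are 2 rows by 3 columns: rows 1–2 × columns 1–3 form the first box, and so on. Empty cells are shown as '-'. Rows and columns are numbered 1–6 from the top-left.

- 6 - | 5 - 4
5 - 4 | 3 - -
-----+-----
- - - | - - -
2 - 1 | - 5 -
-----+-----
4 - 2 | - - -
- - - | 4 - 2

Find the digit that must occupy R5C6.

R1C3 = 3: row 1 has {4,5,6}; col 3 has {1,2,4}; box has {4,5,6} → only 3 remains.
R4C4 = 6: row 4 has {1,2,5}; col 4 has {3,4,5}; box has {5} → only 6 remains.
R4C6 = 3: row 4 has {1,2,5,6}; col 6 has {2,4}; box has {5,6} → only 3 remains.
R5C4 = 1: row 5 has {2,4}; col 4 has {3,4,5,6}; box has {2,4} → only 1 remains.
R1C1 = 1: row 1 has {3,4,5,6}; col 1 has {2,4,5}; box has {3,4,5,6} → only 1 remains.
R1C5 = 2: row 1 has {1,3,4,5,6}; col 5 has {5}; box has {3,4,5} → only 2 remains.
R2C2 = 2: row 2 has {3,4,5}; col 2 has {6}; box has {1,3,4,5,6} → only 2 remains.
R3C4 = 2: row 3 has {}; col 4 has {1,3,4,5,6}; box has {3,5,6} → only 2 remains.
R3C6 = 1: row 3 has {2}; col 6 has {2,3,4}; box has {2,3,5,6} → only 1 remains.
R4C2 = 4: row 4 has {1,2,3,5,6}; col 2 has {2,6}; box has {1,2} → only 4 remains.
R2C6 = 6: row 2 has {2,3,4,5}; col 6 has {1,2,3,4}; box has {2,3,4,5} → only 6 remains.
R3C5 = 4: row 3 has {1,2}; col 5 has {2,5}; box has {1,2,3,5,6} → only 4 remains.
R5C6 = 5: row 5 has {1,2,4}; col 6 has {1,2,3,4,6}; box has {1,2,4} → only 5 remains.

5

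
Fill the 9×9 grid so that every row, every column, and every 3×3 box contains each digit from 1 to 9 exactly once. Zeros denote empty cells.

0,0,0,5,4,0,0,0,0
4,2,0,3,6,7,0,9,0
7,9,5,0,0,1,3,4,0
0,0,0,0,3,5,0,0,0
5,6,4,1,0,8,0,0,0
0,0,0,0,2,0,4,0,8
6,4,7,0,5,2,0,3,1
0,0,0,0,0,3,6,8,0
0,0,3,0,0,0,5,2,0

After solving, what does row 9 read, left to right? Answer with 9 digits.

row 1, column 6 = 9: row 1 has {4,5}; col 6 has {1,2,3,5,7,8}; box has {1,3,4,5,6,7} → only 9 remains.
row 2, column 9 = 5: row 2 has {2,3,4,6,7,9}; col 9 has {1,8}; box has {3,4,9} → only 5 remains.
row 3, column 5 = 8: row 3 has {1,3,4,5,7,9}; col 5 has {2,3,4,5,6}; box has {1,3,4,5,6,7,9} → only 8 remains.
row 5, column 8 = 7: row 5 has {1,4,5,6,8}; col 8 has {2,3,4,8,9}; box has {4,8} → only 7 remains.
row 6, column 6 = 6: row 6 has {2,4,8}; col 6 has {1,2,3,5,7,8,9}; box has {1,2,3,5,8} → only 6 remains.
row 7, column 7 = 9: row 7 has {1,2,3,4,5,6,7}; col 7 has {3,4,5,6}; box has {1,2,3,5,6,8} → only 9 remains.
row 9, column 6 = 4: row 9 has {2,3,5}; col 6 has {1,2,3,5,6,7,8,9}; box has {2,3,5} → only 4 remains.
row 9, column 9 = 7: row 9 has {2,3,4,5}; col 9 has {1,5,8}; box has {1,2,3,5,6,8,9} → only 7 remains.
row 3, column 4 = 2: row 3 has {1,3,4,5,7,8,9}; col 4 has {1,3,5}; box has {1,3,4,5,6,7,8,9} → only 2 remains.
row 3, column 9 = 6: row 3 has {1,2,3,4,5,7,8,9}; col 9 has {1,5,7,8}; box has {3,4,5,9} → only 6 remains.
row 5, column 5 = 9: row 5 has {1,4,5,6,7,8}; col 5 has {2,3,4,5,6,8}; box has {1,2,3,5,6,8} → only 9 remains.
row 5, column 7 = 2: row 5 has {1,4,5,6,7,8,9}; col 7 has {3,4,5,6,9}; box has {4,7,8} → only 2 remains.
row 5, column 9 = 3: row 5 has {1,2,4,5,6,7,8,9}; col 9 has {1,5,6,7,8}; box has {2,4,7,8} → only 3 remains.
row 6, column 4 = 7: row 6 has {2,4,6,8}; col 4 has {1,2,3,5}; box has {1,2,3,5,6,8,9} → only 7 remains.
row 7, column 4 = 8: row 7 has {1,2,3,4,5,6,7,9}; col 4 has {1,2,3,5,7}; box has {2,3,4,5} → only 8 remains.
row 8, column 4 = 9: row 8 has {3,6,8}; col 4 has {1,2,3,5,7,8}; box has {2,3,4,5,8} → only 9 remains.
row 8, column 9 = 4: row 8 has {3,6,8,9}; col 9 has {1,3,5,6,7,8}; box has {1,2,3,5,6,7,8,9} → only 4 remains.
row 9, column 4 = 6: row 9 has {2,3,4,5,7}; col 4 has {1,2,3,5,7,8,9}; box has {2,3,4,5,8,9} → only 6 remains.
row 9, column 5 = 1: row 9 has {2,3,4,5,6,7}; col 5 has {2,3,4,5,6,8,9}; box has {2,3,4,5,6,8,9} → only 1 remains.
row 1, column 8 = 1: row 1 has {4,5,9}; col 8 has {2,3,4,7,8,9}; box has {3,4,5,6,9} → only 1 remains.
row 1, column 9 = 2: row 1 has {1,4,5,9}; col 9 has {1,3,4,5,6,7,8}; box has {1,3,4,5,6,9} → only 2 remains.
row 2, column 7 = 8: row 2 has {2,3,4,5,6,7,9}; col 7 has {2,3,4,5,6,9}; box has {1,2,3,4,5,6,9} → only 8 remains.
row 4, column 4 = 4: row 4 has {3,5}; col 4 has {1,2,3,5,6,7,8,9}; box has {1,2,3,5,6,7,8,9} → only 4 remains.
row 4, column 7 = 1: row 4 has {3,4,5}; col 7 has {2,3,4,5,6,8,9}; box has {2,3,4,7,8} → only 1 remains.
row 4, column 8 = 6: row 4 has {1,3,4,5}; col 8 has {1,2,3,4,7,8,9}; box has {1,2,3,4,7,8} → only 6 remains.
row 4, column 9 = 9: row 4 has {1,3,4,5,6}; col 9 has {1,2,3,4,5,6,7,8}; box has {1,2,3,4,6,7,8} → only 9 remains.
row 6, column 8 = 5: row 6 has {2,4,6,7,8}; col 8 has {1,2,3,4,6,7,8,9}; box has {1,2,3,4,6,7,8,9} → only 5 remains.
row 8, column 5 = 7: row 8 has {3,4,6,8,9}; col 5 has {1,2,3,4,5,6,8,9}; box has {1,2,3,4,5,6,8,9} → only 7 remains.
row 9, column 2 = 8: row 9 has {1,2,3,4,5,6,7}; col 2 has {2,4,6,9}; box has {3,4,6,7} → only 8 remains.
row 1, column 2 = 3: row 1 has {1,2,4,5,9}; col 2 has {2,4,6,8,9}; box has {2,4,5,7,9} → only 3 remains.
row 1, column 7 = 7: row 1 has {1,2,3,4,5,9}; col 7 has {1,2,3,4,5,6,8,9}; box has {1,2,3,4,5,6,8,9} → only 7 remains.
row 2, column 3 = 1: row 2 has {2,3,4,5,6,7,8,9}; col 3 has {3,4,5,7}; box has {2,3,4,5,7,9} → only 1 remains.
row 4, column 2 = 7: row 4 has {1,3,4,5,6,9}; col 2 has {2,3,4,6,8,9}; box has {4,5,6} → only 7 remains.
row 6, column 2 = 1: row 6 has {2,4,5,6,7,8}; col 2 has {2,3,4,6,7,8,9}; box has {4,5,6,7} → only 1 remains.
row 6, column 3 = 9: row 6 has {1,2,4,5,6,7,8}; col 3 has {1,3,4,5,7}; box has {1,4,5,6,7} → only 9 remains.
row 8, column 2 = 5: row 8 has {3,4,6,7,8,9}; col 2 has {1,2,3,4,6,7,8,9}; box has {3,4,6,7,8} → only 5 remains.
row 8, column 3 = 2: row 8 has {3,4,5,6,7,8,9}; col 3 has {1,3,4,5,7,9}; box has {3,4,5,6,7,8} → only 2 remains.
row 9, column 1 = 9: row 9 has {1,2,3,4,5,6,7,8}; col 1 has {4,5,6,7}; box has {2,3,4,5,6,7,8} → only 9 remains.

983614527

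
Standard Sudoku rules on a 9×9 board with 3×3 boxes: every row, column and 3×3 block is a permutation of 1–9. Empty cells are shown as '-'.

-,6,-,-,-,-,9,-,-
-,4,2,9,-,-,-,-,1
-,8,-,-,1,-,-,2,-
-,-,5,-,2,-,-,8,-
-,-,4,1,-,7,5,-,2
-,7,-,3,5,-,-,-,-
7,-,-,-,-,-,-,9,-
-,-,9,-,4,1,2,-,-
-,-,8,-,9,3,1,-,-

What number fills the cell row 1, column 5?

row 3, column 1 = 9: in row 3, 9 can only go here (every other open cell in that row sees a 9).
row 5, column 2 = 9: in row 5, 9 can only go here (every other open cell in that row sees a 9).
row 6, column 1 = 2: in row 6, 2 can only go here (every other open cell in that row sees a 2).
row 6, column 6 = 8: in row 6, 8 can only go here (every other open cell in that row sees an 8).
row 5, column 5 = 6: row 5 has {1,2,4,5,7,9}; col 5 has {1,2,4,5,9}; box has {1,2,3,5,7,8} → only 6 remains.
row 5, column 8 = 3: row 5 has {1,2,4,5,6,7,9}; col 8 has {2,8,9}; box has {2,5,8} → only 3 remains.
row 7, column 5 = 8: row 7 has {7,9}; col 5 has {1,2,4,5,6,9}; box has {1,3,4,9} → only 8 remains.
row 4, column 4 = 4: row 4 has {2,5,8}; col 4 has {1,3,9}; box has {1,2,3,5,6,7,8} → only 4 remains.
row 4, column 6 = 9: row 4 has {2,4,5,8}; col 6 has {1,3,7,8}; box has {1,2,3,4,5,6,7,8} → only 9 remains.
row 5, column 1 = 8: row 5 has {1,2,3,4,5,6,7,9}; col 1 has {2,7,9}; box has {2,4,5,7,9} → only 8 remains.
row 2, column 7 = 8: in row 2, 8 can only go here (every other open cell in that row sees an 8).
row 1, column 4 = 8: in row 1, 8 can only go here (every other open cell in that row sees an 8).
row 1, column 6 = 2: in row 1, 2 can only go here (every other open cell in that row sees a 2).
row 6, column 9 = 9: in row 6, 9 can only go here (every other open cell in that row sees a 9).
row 8, column 9 = 8: in row 8, 8 can only go here (every other open cell in that row sees an 8).
row 9, column 1 = 4: in column 1, 4 can only go here (every other open cell in that column sees a 4).
row 3, column 6 = 4: in column 6, 4 can only go here (every other open cell in that column sees a 4).
row 6, column 8 = 1: in column 8, 1 can only go here (every other open cell in that column sees a 1).
row 6, column 3 = 6: row 6 has {1,2,3,5,7,8,9}; col 3 has {2,4,5,8,9}; box has {2,4,5,7,8,9} → only 6 remains.
row 6, column 7 = 4: row 6 has {1,2,3,5,6,7,8,9}; col 7 has {1,2,5,8,9}; box has {1,2,3,5,8,9} → only 4 remains.
row 7, column 9 = 4: in row 7, 4 can only go here (every other open cell in that row sees a 4).
row 1, column 8 = 4: in row 1, 4 can only go here (every other open cell in that row sees a 4).
row 8, column 1 = 6: in column 1, 6 can only go here (every other open cell in that column sees a 6).
row 8, column 2 = 3: in row 8, 3 can only go here (every other open cell in that row sees a 3).
row 4, column 2 = 1: row 4 has {2,4,5,8,9}; col 2 has {3,4,6,7,8,9}; box has {2,4,5,6,7,8,9} → only 1 remains.
row 7, column 3 = 1: row 7 has {4,7,8,9}; col 3 has {2,4,5,6,8,9}; box has {3,4,6,7,8,9} → only 1 remains.
row 4, column 1 = 3: row 4 has {1,2,4,5,8,9}; col 1 has {2,4,6,7,8,9}; box has {1,2,4,5,6,7,8,9} → only 3 remains.
row 2, column 1 = 5: row 2 has {1,2,4,8,9}; col 1 has {2,3,4,6,7,8,9}; box has {2,4,6,8,9} → only 5 remains.
row 2, column 6 = 6: row 2 has {1,2,4,5,8,9}; col 6 has {1,2,3,4,7,8,9}; box has {1,2,4,8,9} → only 6 remains.
row 2, column 8 = 7: row 2 has {1,2,4,5,6,8,9}; col 8 has {1,2,3,4,8,9}; box has {1,2,4,8,9} → only 7 remains.
row 7, column 6 = 5: row 7 has {1,4,7,8,9}; col 6 has {1,2,3,4,6,7,8,9}; box has {1,3,4,8,9} → only 5 remains.
row 8, column 4 = 7: row 8 has {1,2,3,4,6,8,9}; col 4 has {1,3,4,8,9}; box has {1,3,4,5,8,9} → only 7 remains.
row 8, column 8 = 5: row 8 has {1,2,3,4,6,7,8,9}; col 8 has {1,2,3,4,7,8,9}; box has {1,2,4,8,9} → only 5 remains.
row 9, column 8 = 6: row 9 has {1,3,4,8,9}; col 8 has {1,2,3,4,5,7,8,9}; box has {1,2,4,5,8,9} → only 6 remains.
row 9, column 9 = 7: row 9 has {1,3,4,6,8,9}; col 9 has {1,2,4,8,9}; box has {1,2,4,5,6,8,9} → only 7 remains.
row 1, column 1 = 1: row 1 has {2,4,6,8,9}; col 1 has {2,3,4,5,6,7,8,9}; box has {2,4,5,6,8,9} → only 1 remains.
row 2, column 5 = 3: row 2 has {1,2,4,5,6,7,8,9}; col 5 has {1,2,4,5,6,8,9}; box has {1,2,4,6,8,9} → only 3 remains.
row 3, column 4 = 5: row 3 has {1,2,4,8,9}; col 4 has {1,3,4,7,8,9}; box has {1,2,3,4,6,8,9} → only 5 remains.
row 4, column 9 = 6: row 4 has {1,2,3,4,5,8,9}; col 9 has {1,2,4,7,8,9}; box has {1,2,3,4,5,8,9} → only 6 remains.
row 7, column 2 = 2: row 7 has {1,4,5,7,8,9}; col 2 has {1,3,4,6,7,8,9}; box has {1,3,4,6,7,8,9} → only 2 remains.
row 7, column 4 = 6: row 7 has {1,2,4,5,7,8,9}; col 4 has {1,3,4,5,7,8,9}; box has {1,3,4,5,7,8,9} → only 6 remains.
row 7, column 7 = 3: row 7 has {1,2,4,5,6,7,8,9}; col 7 has {1,2,4,5,8,9}; box has {1,2,4,5,6,7,8,9} → only 3 remains.
row 9, column 2 = 5: row 9 has {1,3,4,6,7,8,9}; col 2 has {1,2,3,4,6,7,8,9}; box has {1,2,3,4,6,7,8,9} → only 5 remains.
row 9, column 4 = 2: row 9 has {1,3,4,5,6,7,8,9}; col 4 has {1,3,4,5,6,7,8,9}; box has {1,3,4,5,6,7,8,9} → only 2 remains.
row 1, column 5 = 7: row 1 has {1,2,4,6,8,9}; col 5 has {1,2,3,4,5,6,8,9}; box has {1,2,3,4,5,6,8,9} → only 7 remains.

7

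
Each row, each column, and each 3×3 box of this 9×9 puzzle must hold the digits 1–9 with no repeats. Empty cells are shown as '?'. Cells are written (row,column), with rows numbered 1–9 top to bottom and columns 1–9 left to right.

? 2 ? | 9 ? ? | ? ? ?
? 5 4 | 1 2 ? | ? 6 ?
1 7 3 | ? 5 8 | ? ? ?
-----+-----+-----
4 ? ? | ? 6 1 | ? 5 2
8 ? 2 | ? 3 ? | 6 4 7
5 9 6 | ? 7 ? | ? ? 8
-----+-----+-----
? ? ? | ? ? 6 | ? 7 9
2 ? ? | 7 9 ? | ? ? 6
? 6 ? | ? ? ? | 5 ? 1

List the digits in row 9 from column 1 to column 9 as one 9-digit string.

(1,1) = 6: row 1 has {2,9}; col 1 has {1,2,4,5,8}; box has {1,2,3,4,5,7} → only 6 remains.
(1,3) = 8: row 1 has {2,6,9}; col 3 has {2,3,4,6}; box has {1,2,3,4,5,6,7} → only 8 remains.
(1,5) = 4: row 1 has {2,6,8,9}; col 5 has {2,3,5,6,7,9}; box has {1,2,5,8,9} → only 4 remains.
(2,1) = 9: row 2 has {1,2,4,5,6}; col 1 has {1,2,4,5,6,8}; box has {1,2,3,4,5,6,7,8} → only 9 remains.
(2,9) = 3: row 2 has {1,2,4,5,6,9}; col 9 has {1,2,6,7,8,9}; box has {6} → only 3 remains.
(3,4) = 6: row 3 has {1,3,5,7,8}; col 4 has {1,7,9}; box has {1,2,4,5,8,9} → only 6 remains.
(3,9) = 4: row 3 has {1,3,5,6,7,8}; col 9 has {1,2,3,6,7,8,9}; box has {3,6} → only 4 remains.
(4,2) = 3: row 4 has {1,2,4,5,6}; col 2 has {2,5,6,7,9}; box has {2,4,5,6,8,9} → only 3 remains.
(4,3) = 7: row 4 has {1,2,3,4,5,6}; col 3 has {2,3,4,6,8}; box has {2,3,4,5,6,8,9} → only 7 remains.
(4,4) = 8: row 4 has {1,2,3,4,5,6,7}; col 4 has {1,6,7,9}; box has {1,3,6,7} → only 8 remains.
(4,7) = 9: row 4 has {1,2,3,4,5,6,7,8}; col 7 has {5,6}; box has {2,4,5,6,7,8} → only 9 remains.
(5,2) = 1: row 5 has {2,3,4,6,7,8}; col 2 has {2,3,5,6,7,9}; box has {2,3,4,5,6,7,8,9} → only 1 remains.
(5,4) = 5: row 5 has {1,2,3,4,6,7,8}; col 4 has {1,6,7,8,9}; box has {1,3,6,7,8} → only 5 remains.
(5,6) = 9: row 5 has {1,2,3,4,5,6,7,8}; col 6 has {1,6,8}; box has {1,3,5,6,7,8} → only 9 remains.
(7,1) = 3: row 7 has {6,7,9}; col 1 has {1,2,4,5,6,8,9}; box has {2,6} → only 3 remains.
(9,1) = 7: row 9 has {1,5,6}; col 1 has {1,2,3,4,5,6,8,9}; box has {2,3,6} → only 7 remains.
(9,3) = 9: row 9 has {1,5,6,7}; col 3 has {2,3,4,6,7,8}; box has {2,3,6,7} → only 9 remains.
(9,5) = 8: row 9 has {1,5,6,7,9}; col 5 has {2,3,4,5,6,7,9}; box has {6,7,9} → only 8 remains.
(1,8) = 1: row 1 has {2,4,6,8,9}; col 8 has {4,5,6,7}; box has {3,4,6} → only 1 remains.
(1,9) = 5: row 1 has {1,2,4,6,8,9}; col 9 has {1,2,3,4,6,7,8,9}; box has {1,3,4,6} → only 5 remains.
(2,6) = 7: row 2 has {1,2,3,4,5,6,9}; col 6 has {1,6,8,9}; box has {1,2,4,5,6,8,9} → only 7 remains.
(2,7) = 8: row 2 has {1,2,3,4,5,6,7,9}; col 7 has {5,6,9}; box has {1,3,4,5,6} → only 8 remains.
(3,7) = 2: row 3 has {1,3,4,5,6,7,8}; col 7 has {5,6,8,9}; box has {1,3,4,5,6,8} → only 2 remains.
(3,8) = 9: row 3 has {1,2,3,4,5,6,7,8}; col 8 has {1,4,5,6,7}; box has {1,2,3,4,5,6,8} → only 9 remains.
(6,8) = 3: row 6 has {5,6,7,8,9}; col 8 has {1,4,5,6,7,9}; box has {2,4,5,6,7,8,9} → only 3 remains.
(7,5) = 1: row 7 has {3,6,7,9}; col 5 has {2,3,4,5,6,7,8,9}; box has {6,7,8,9} → only 1 remains.
(7,7) = 4: row 7 has {1,3,6,7,9}; col 7 has {2,5,6,8,9}; box has {1,5,6,7,9} → only 4 remains.
(8,7) = 3: row 8 has {2,6,7,9}; col 7 has {2,4,5,6,8,9}; box has {1,4,5,6,7,9} → only 3 remains.
(8,8) = 8: row 8 has {2,3,6,7,9}; col 8 has {1,3,4,5,6,7,9}; box has {1,3,4,5,6,7,9} → only 8 remains.
(9,8) = 2: row 9 has {1,5,6,7,8,9}; col 8 has {1,3,4,5,6,7,8,9}; box has {1,3,4,5,6,7,8,9} → only 2 remains.
(1,6) = 3: row 1 has {1,2,4,5,6,8,9}; col 6 has {1,6,7,8,9}; box has {1,2,4,5,6,7,8,9} → only 3 remains.
(1,7) = 7: row 1 has {1,2,3,4,5,6,8,9}; col 7 has {2,3,4,5,6,8,9}; box has {1,2,3,4,5,6,8,9} → only 7 remains.
(6,7) = 1: row 6 has {3,5,6,7,8,9}; col 7 has {2,3,4,5,6,7,8,9}; box has {2,3,4,5,6,7,8,9} → only 1 remains.
(7,2) = 8: row 7 has {1,3,4,6,7,9}; col 2 has {1,2,3,5,6,7,9}; box has {2,3,6,7,9} → only 8 remains.
(7,3) = 5: row 7 has {1,3,4,6,7,8,9}; col 3 has {2,3,4,6,7,8,9}; box has {2,3,6,7,8,9} → only 5 remains.
(7,4) = 2: row 7 has {1,3,4,5,6,7,8,9}; col 4 has {1,5,6,7,8,9}; box has {1,6,7,8,9} → only 2 remains.
(8,2) = 4: row 8 has {2,3,6,7,8,9}; col 2 has {1,2,3,5,6,7,8,9}; box has {2,3,5,6,7,8,9} → only 4 remains.
(8,3) = 1: row 8 has {2,3,4,6,7,8,9}; col 3 has {2,3,4,5,6,7,8,9}; box has {2,3,4,5,6,7,8,9} → only 1 remains.
(8,6) = 5: row 8 has {1,2,3,4,6,7,8,9}; col 6 has {1,3,6,7,8,9}; box has {1,2,6,7,8,9} → only 5 remains.
(9,6) = 4: row 9 has {1,2,5,6,7,8,9}; col 6 has {1,3,5,6,7,8,9}; box has {1,2,5,6,7,8,9} → only 4 remains.
(6,4) = 4: row 6 has {1,3,5,6,7,8,9}; col 4 has {1,2,5,6,7,8,9}; box has {1,3,5,6,7,8,9} → only 4 remains.
(6,6) = 2: row 6 has {1,3,4,5,6,7,8,9}; col 6 has {1,3,4,5,6,7,8,9}; box has {1,3,4,5,6,7,8,9} → only 2 remains.
(9,4) = 3: row 9 has {1,2,4,5,6,7,8,9}; col 4 has {1,2,4,5,6,7,8,9}; box has {1,2,4,5,6,7,8,9} → only 3 remains.

769384521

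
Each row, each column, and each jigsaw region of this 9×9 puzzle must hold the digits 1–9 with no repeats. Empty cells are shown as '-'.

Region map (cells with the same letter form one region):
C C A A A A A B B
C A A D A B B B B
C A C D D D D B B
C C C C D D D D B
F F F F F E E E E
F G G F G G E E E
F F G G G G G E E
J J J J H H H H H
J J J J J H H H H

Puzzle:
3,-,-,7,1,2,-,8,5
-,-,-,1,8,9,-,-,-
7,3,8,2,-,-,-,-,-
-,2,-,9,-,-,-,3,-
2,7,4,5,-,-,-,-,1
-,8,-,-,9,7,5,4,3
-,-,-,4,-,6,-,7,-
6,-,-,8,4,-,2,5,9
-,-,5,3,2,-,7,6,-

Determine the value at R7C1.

8

R2C3 = 6: row 2 has {1,8,9}; col 3 has {4,5,8}; region has {1,2,3,7,8} → only 6 remains.
R2C8 = 2: row 2 has {1,6,8,9}; col 8 has {3,4,5,6,7,8}; region has {5,8,9} → only 2 remains.
R3C8 = 1: row 3 has {2,3,7,8}; col 8 has {2,3,4,5,6,7,8}; region has {2,5,8,9} → only 1 remains.
R4C3 = 1: row 4 has {2,3,9}; col 3 has {4,5,6,8}; region has {2,3,7,8,9} → only 1 remains.
R5C6 = 8: row 5 has {1,2,4,5,7}; col 6 has {2,6,7,9}; region has {1,3,4,5,7} → only 8 remains.
R5C8 = 9: row 5 has {1,2,4,5,7,8}; col 8 has {1,2,3,4,5,6,7,8}; region has {1,3,4,5,7,8} → only 9 remains.
R6C1 = 1: row 6 has {3,4,5,7,8,9}; col 1 has {2,3,6,7}; region has {2,4,5,7} → only 1 remains.
R6C3 = 2: row 6 has {1,3,4,5,7,8,9}; col 3 has {1,4,5,6,8}; region has {4,6,7,8,9} → only 2 remains.
R6C4 = 6: row 6 has {1,2,3,4,5,7,8,9}; col 4 has {1,2,3,4,5,7,8,9}; region has {1,2,4,5,7} → only 6 remains.
R7C2 = 9: row 7 has {4,6,7}; col 2 has {2,3,7,8}; region has {1,2,4,5,6,7} → only 9 remains.
R7C3 = 3: row 7 has {4,6,7,9}; col 3 has {1,2,4,5,6,8}; region has {2,4,6,7,8,9} → only 3 remains.
R7C5 = 5: row 7 has {3,4,6,7,9}; col 5 has {1,2,4,8,9}; region has {2,3,4,6,7,8,9} → only 5 remains.
R7C7 = 1: row 7 has {3,4,5,6,7,9}; col 7 has {2,5,7}; region has {2,3,4,5,6,7,8,9} → only 1 remains.
R7C9 = 2: row 7 has {1,3,4,5,6,7,9}; col 9 has {1,3,5,9}; region has {1,3,4,5,7,8,9} → only 2 remains.
R8C2 = 1: row 8 has {2,4,5,6,8,9}; col 2 has {2,3,7,8,9}; region has {2,3,5,6,8} → only 1 remains.
R8C3 = 7: row 8 has {1,2,4,5,6,8,9}; col 3 has {1,2,3,4,5,6,8}; region has {1,2,3,5,6,8} → only 7 remains.
R8C6 = 3: row 8 has {1,2,4,5,6,7,8,9}; col 6 has {2,6,7,8,9}; region has {2,4,5,6,7,9} → only 3 remains.
R9C2 = 4: row 9 has {2,3,5,6,7}; col 2 has {1,2,3,7,8,9}; region has {1,2,3,5,6,7,8} → only 4 remains.
R9C6 = 1: row 9 has {2,3,4,5,6,7}; col 6 has {2,3,6,7,8,9}; region has {2,3,4,5,6,7,9} → only 1 remains.
R9C9 = 8: row 9 has {1,2,3,4,5,6,7}; col 9 has {1,2,3,5,9}; region has {1,2,3,4,5,6,7,9} → only 8 remains.
R1C2 = 6: row 1 has {1,2,3,5,7,8}; col 2 has {1,2,3,4,7,8,9}; region has {1,2,3,7,8,9} → only 6 remains.
R1C3 = 9: row 1 has {1,2,3,5,6,7,8}; col 3 has {1,2,3,4,5,6,7,8}; region has {1,2,3,6,7,8} → only 9 remains.
R1C7 = 4: row 1 has {1,2,3,5,6,7,8,9}; col 7 has {1,2,5,7}; region has {1,2,3,6,7,8,9} → only 4 remains.
R2C2 = 5: row 2 has {1,2,6,8,9}; col 2 has {1,2,3,4,6,7,8,9}; region has {1,2,3,4,6,7,8,9} → only 5 remains.
R2C7 = 3: row 2 has {1,2,5,6,8,9}; col 7 has {1,2,4,5,7}; region has {1,2,5,8,9} → only 3 remains.
R3C5 = 6: row 3 has {1,2,3,7,8}; col 5 has {1,2,4,5,8,9}; region has {1,2,3} → only 6 remains.
R3C7 = 9: row 3 has {1,2,3,6,7,8}; col 7 has {1,2,3,4,5,7}; region has {1,2,3,6} → only 9 remains.
R3C9 = 4: row 3 has {1,2,3,6,7,8,9}; col 9 has {1,2,3,5,8,9}; region has {1,2,3,5,8,9} → only 4 remains.
R4C5 = 7: row 4 has {1,2,3,9}; col 5 has {1,2,4,5,6,8,9}; region has {1,2,3,6,9} → only 7 remains.
R4C7 = 8: row 4 has {1,2,3,7,9}; col 7 has {1,2,3,4,5,7,9}; region has {1,2,3,6,7,9} → only 8 remains.
R4C9 = 6: row 4 has {1,2,3,7,8,9}; col 9 has {1,2,3,4,5,8,9}; region has {1,2,3,4,5,8,9} → only 6 remains.
R5C5 = 3: row 5 has {1,2,4,5,7,8,9}; col 5 has {1,2,4,5,6,7,8,9}; region has {1,2,4,5,6,7,9} → only 3 remains.
R5C7 = 6: row 5 has {1,2,3,4,5,7,8,9}; col 7 has {1,2,3,4,5,7,8,9}; region has {1,2,3,4,5,7,8,9} → only 6 remains.
R7C1 = 8: row 7 has {1,2,3,4,5,6,7,9}; col 1 has {1,2,3,6,7}; region has {1,2,3,4,5,6,7,9} → only 8 remains.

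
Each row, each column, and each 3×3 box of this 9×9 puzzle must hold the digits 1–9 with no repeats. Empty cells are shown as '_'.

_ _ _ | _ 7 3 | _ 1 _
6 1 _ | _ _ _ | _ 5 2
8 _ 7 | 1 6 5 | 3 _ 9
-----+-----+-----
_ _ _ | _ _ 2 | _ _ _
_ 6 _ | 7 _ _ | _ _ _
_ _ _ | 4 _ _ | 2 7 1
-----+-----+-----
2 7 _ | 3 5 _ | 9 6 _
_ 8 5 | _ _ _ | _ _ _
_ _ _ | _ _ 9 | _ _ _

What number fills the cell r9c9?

7

r3c8 = 4: row 3 has {1,3,5,6,7,8,9}; col 8 has {1,5,6,7}; box has {1,2,3,5,9} → only 4 remains.
r3c2 = 2: row 3 has {1,3,4,5,6,7,8,9}; col 2 has {1,6,7,8}; box has {1,6,7,8} → only 2 remains.
r1c4 = 2: in row 1, 2 can only go here (every other open cell in that row sees a 2).
r8c4 = 6: row 8 has {5,8}; col 4 has {1,2,3,4,7}; box has {3,5,9} → only 6 remains.
r9c4 = 8: row 9 has {9}; col 4 has {1,2,3,4,6,7}; box has {3,5,6,9} → only 8 remains.
r2c4 = 9: row 2 has {1,2,5,6}; col 4 has {1,2,3,4,6,7,8}; box has {1,2,3,5,6,7} → only 9 remains.
r4c4 = 5: row 4 has {2}; col 4 has {1,2,3,4,6,7,8,9}; box has {2,4,7} → only 5 remains.
r2c3 = 3: in row 2, 3 can only go here (every other open cell in that row sees a 3).
r2c7 = 7: in row 2, 7 can only go here (every other open cell in that row sees a 7).
r4c1 = 7: in row 4, 7 can only go here (every other open cell in that row sees a 7).
r5c3 = 2: in row 5, 2 can only go here (every other open cell in that row sees a 2).
r6c6 = 6: in row 6, 6 can only go here (every other open cell in that row sees a 6).
r7c9 = 8: in row 7, 8 can only go here (every other open cell in that row sees an 8).
r1c9 = 6: row 1 has {1,2,3,7}; col 9 has {1,2,8,9}; box has {1,2,3,4,5,7,9} → only 6 remains.
r1c7 = 8: row 1 has {1,2,3,6,7}; col 7 has {2,3,7,9}; box has {1,2,3,4,5,6,7,9} → only 8 remains.
r4c7 = 6: in row 4, 6 can only go here (every other open cell in that row sees a 6).
r8c1 = 9: in row 8, 9 can only go here (every other open cell in that row sees a 9).
r9c3 = 6: in row 9, 6 can only go here (every other open cell in that row sees a 6).
r9c9 = 7: in row 9, 7 can only go here (every other open cell in that row sees a 7).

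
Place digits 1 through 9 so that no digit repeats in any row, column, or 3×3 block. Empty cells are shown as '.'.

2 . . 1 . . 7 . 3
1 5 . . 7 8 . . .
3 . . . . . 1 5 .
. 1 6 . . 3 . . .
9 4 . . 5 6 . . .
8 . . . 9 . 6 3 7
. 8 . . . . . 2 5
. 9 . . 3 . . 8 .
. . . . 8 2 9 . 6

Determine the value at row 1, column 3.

row 1, column 2 = 6: row 1 has {1,2,3,7}; col 2 has {1,4,5,8,9}; box has {1,2,3,5} → only 6 remains.
row 1, column 5 = 4: row 1 has {1,2,3,6,7}; col 5 has {3,5,7,8,9}; box has {1,7,8} → only 4 remains.
row 1, column 8 = 9: row 1 has {1,2,3,4,6,7}; col 8 has {2,3,5,8}; box has {1,3,5,7} → only 9 remains.
row 3, column 2 = 7: row 3 has {1,3,5}; col 2 has {1,4,5,6,8,9}; box has {1,2,3,5,6} → only 7 remains.
row 3, column 6 = 9: row 3 has {1,3,5,7}; col 6 has {2,3,6,8}; box has {1,4,7,8} → only 9 remains.
row 4, column 5 = 2: row 4 has {1,3,6}; col 5 has {3,4,5,7,8,9}; box has {3,5,6,9} → only 2 remains.
row 4, column 8 = 4: row 4 has {1,2,3,6}; col 8 has {2,3,5,8,9}; box has {3,6,7} → only 4 remains.
row 5, column 8 = 1: row 5 has {4,5,6,9}; col 8 has {2,3,4,5,8,9}; box has {3,4,6,7} → only 1 remains.
row 6, column 2 = 2: row 6 has {3,6,7,8,9}; col 2 has {1,4,5,6,7,8,9}; box has {1,4,6,8,9} → only 2 remains.
row 6, column 3 = 5: row 6 has {2,3,6,7,8,9}; col 3 has {6}; box has {1,2,4,6,8,9} → only 5 remains.
row 6, column 4 = 4: row 6 has {2,3,5,6,7,8,9}; col 4 has {1}; box has {2,3,5,6,9} → only 4 remains.
row 6, column 6 = 1: row 6 has {2,3,4,5,6,7,8,9}; col 6 has {2,3,6,8,9}; box has {2,3,4,5,6,9} → only 1 remains.
row 8, column 7 = 4: row 8 has {3,8,9}; col 7 has {1,6,7,9}; box has {2,5,6,8,9} → only 4 remains.
row 8, column 9 = 1: row 8 has {3,4,8,9}; col 9 has {3,5,6,7}; box has {2,4,5,6,8,9} → only 1 remains.
row 9, column 2 = 3: row 9 has {2,6,8,9}; col 2 has {1,2,4,5,6,7,8,9}; box has {8,9} → only 3 remains.
row 9, column 8 = 7: row 9 has {2,3,6,8,9}; col 8 has {1,2,3,4,5,8,9}; box has {1,2,4,5,6,8,9} → only 7 remains.
row 1, column 3 = 8: row 1 has {1,2,3,4,6,7,9}; col 3 has {5,6}; box has {1,2,3,5,6,7} → only 8 remains.

8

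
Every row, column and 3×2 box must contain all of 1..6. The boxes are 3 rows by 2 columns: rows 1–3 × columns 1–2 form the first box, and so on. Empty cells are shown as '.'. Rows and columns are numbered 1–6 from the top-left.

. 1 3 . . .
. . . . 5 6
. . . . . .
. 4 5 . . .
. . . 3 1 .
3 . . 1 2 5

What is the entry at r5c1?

5

r1c5 = 4 (sole candidate).
r1c6 = 2 (sole candidate).
r3c5 = 3 (sole candidate).
r3c6 = 1 (sole candidate).
r4c5 = 6 (sole candidate).
r4c6 = 3 (sole candidate).
r5c6 = 4 (sole candidate).
r6c2 = 6 (sole candidate).
r6c3 = 4 (sole candidate).
r4c4 = 2 (sole candidate).
r5c3 = 6 (sole candidate).
r2c4 = 4 (sole candidate).
r3c3 = 2 (sole candidate).
r4c1 = 1 (sole candidate).
r2c1 = 2 (sole candidate).
r2c2 = 3 (sole candidate).
r2c3 = 1 (sole candidate).
r3c2 = 5 (sole candidate).
r3c4 = 6 (sole candidate).
r5c1 = 5: row 5 has {1,3,4,6}; col 1 has {1,2,3}; box has {1,3,4,6} → only 5 remains.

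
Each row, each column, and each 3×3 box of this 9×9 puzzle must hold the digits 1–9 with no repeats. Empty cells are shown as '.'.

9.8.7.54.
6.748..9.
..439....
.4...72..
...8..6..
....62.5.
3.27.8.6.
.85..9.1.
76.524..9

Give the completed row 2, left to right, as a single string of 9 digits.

627485193

row 7, column 5 = 1 (sole candidate).
row 7, column 7 = 4 (sole candidate).
row 7, column 9 = 5 (sole candidate).
row 8, column 1 = 4 (sole candidate).
row 8, column 4 = 6 (sole candidate).
row 8, column 5 = 3 (sole candidate).
row 8, column 7 = 7 (sole candidate).
row 8, column 9 = 2 (sole candidate).
row 9, column 3 = 1 (sole candidate).
row 4, column 5 = 5 (sole candidate).
row 5, column 5 = 4 (sole candidate).
row 7, column 2 = 9 (sole candidate).
row 2, column 2 = 2: in row 2, 2 can only go here (every other open cell in that row sees a 2).
row 1, column 4 = 2 (hidden single in row 1).
row 2, column 6 = 5: in row 2, 5 can only go here (every other open cell in that row sees a 5).
row 3, column 8 = 2 (hidden single in row 3).
row 3, column 9 = 7 (hidden single in row 3).
row 3, column 7 = 8 (hidden single in row 3).
row 3, column 6 = 6 (hidden single in row 3).
row 1, column 6 = 1 (sole candidate).
row 5, column 6 = 3 (sole candidate).
row 5, column 8 = 7 (sole candidate).
row 5, column 9 = 1 (sole candidate).
row 9, column 7 = 3 (sole candidate).
row 9, column 8 = 8 (sole candidate).
row 1, column 2 = 3 (sole candidate).
row 1, column 9 = 6 (sole candidate).
row 2, column 7 = 1: row 2 has {2,4,5,6,7,8,9}; col 7 has {2,3,4,5,6,7,8}; box has {2,4,5,6,7,8,9} → only 1 remains.
row 2, column 9 = 3: row 2 has {1,2,4,5,6,7,8,9}; col 9 has {1,2,5,6,7,9}; box has {1,2,4,5,6,7,8,9} → only 3 remains.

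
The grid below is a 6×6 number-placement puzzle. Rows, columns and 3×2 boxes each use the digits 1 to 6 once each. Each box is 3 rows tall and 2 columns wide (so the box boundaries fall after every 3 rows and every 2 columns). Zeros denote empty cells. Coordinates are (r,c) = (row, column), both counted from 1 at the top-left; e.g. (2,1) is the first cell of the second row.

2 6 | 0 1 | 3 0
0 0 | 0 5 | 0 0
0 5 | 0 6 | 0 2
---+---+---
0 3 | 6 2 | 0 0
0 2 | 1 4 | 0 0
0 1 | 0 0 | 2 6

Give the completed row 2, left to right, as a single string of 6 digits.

342561

(1,3) = 4 (sole candidate).
(1,6) = 5 (sole candidate).
(2,2) = 4: row 2 has {5}; col 2 has {1,2,3,5,6}; box has {2,5,6} → only 4 remains.
(2,6) = 1: row 2 has {4,5}; col 6 has {2,5,6}; box has {2,3,5} → only 1 remains.
(3,3) = 3 (sole candidate).
(3,5) = 4 (sole candidate).
(4,6) = 4 (sole candidate).
(5,5) = 5 (sole candidate).
(5,6) = 3 (sole candidate).
(6,3) = 5 (sole candidate).
(6,4) = 3 (sole candidate).
(2,1) = 3: row 2 has {1,4,5}; col 1 has {2}; box has {2,4,5,6} → only 3 remains.
(2,3) = 2: row 2 has {1,3,4,5}; col 3 has {1,3,4,5,6}; box has {1,3,4,5,6} → only 2 remains.
(2,5) = 6: row 2 has {1,2,3,4,5}; col 5 has {2,3,4,5}; box has {1,2,3,4,5} → only 6 remains.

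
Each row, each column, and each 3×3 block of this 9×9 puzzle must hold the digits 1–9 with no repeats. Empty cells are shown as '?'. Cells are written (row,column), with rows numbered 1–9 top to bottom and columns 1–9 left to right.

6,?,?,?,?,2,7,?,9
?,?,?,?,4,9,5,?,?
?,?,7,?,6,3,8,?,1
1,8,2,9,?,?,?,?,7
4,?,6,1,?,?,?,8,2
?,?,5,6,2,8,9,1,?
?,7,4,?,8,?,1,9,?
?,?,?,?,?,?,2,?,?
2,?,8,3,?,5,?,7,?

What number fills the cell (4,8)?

(3,4) = 5: row 3 has {1,3,6,7,8}; col 4 has {1,3,6,9}; box has {2,3,4,6,9} → only 5 remains.
(4,6) = 4: row 4 has {1,2,7,8,9}; col 6 has {2,3,5,8,9}; box has {1,2,6,8,9} → only 4 remains.
(5,6) = 7: row 5 has {1,2,4,6,8}; col 6 has {2,3,4,5,8,9}; box has {1,2,4,6,8,9} → only 7 remains.
(5,7) = 3: row 5 has {1,2,4,6,7,8}; col 7 has {1,2,5,7,8,9}; box has {1,2,7,8,9} → only 3 remains.
(6,2) = 3: row 6 has {1,2,5,6,8,9}; col 2 has {7,8}; box has {1,2,4,5,6,8} → only 3 remains.
(6,9) = 4: row 6 has {1,2,3,5,6,8,9}; col 9 has {1,2,7,9}; box has {1,2,3,7,8,9} → only 4 remains.
(7,4) = 2: row 7 has {1,4,7,8,9}; col 4 has {1,3,5,6,9}; box has {3,5,8} → only 2 remains.
(7,6) = 6: row 7 has {1,2,4,7,8,9}; col 6 has {2,3,4,5,7,8,9}; box has {2,3,5,8} → only 6 remains.
(8,6) = 1: row 8 has {2}; col 6 has {2,3,4,5,6,7,8,9}; box has {2,3,5,6,8} → only 1 remains.
(9,5) = 9: row 9 has {2,3,5,7,8}; col 5 has {2,4,6,8}; box has {1,2,3,5,6,8} → only 9 remains.
(9,9) = 6: row 9 has {2,3,5,7,8,9}; col 9 has {1,2,4,7,9}; box has {1,2,7,9} → only 6 remains.
(1,4) = 8: row 1 has {2,6,7,9}; col 4 has {1,2,3,5,6,9}; box has {2,3,4,5,6,9} → only 8 remains.
(1,5) = 1: row 1 has {2,6,7,8,9}; col 5 has {2,4,6,8,9}; box has {2,3,4,5,6,8,9} → only 1 remains.
(2,4) = 7: row 2 has {4,5,9}; col 4 has {1,2,3,5,6,8,9}; box has {1,2,3,4,5,6,8,9} → only 7 remains.
(2,9) = 3: row 2 has {4,5,7,9}; col 9 has {1,2,4,6,7,9}; box has {1,5,7,8,9} → only 3 remains.
(3,1) = 9: row 3 has {1,3,5,6,7,8}; col 1 has {1,2,4,6}; box has {6,7} → only 9 remains.
(4,7) = 6: row 4 has {1,2,4,7,8,9}; col 7 has {1,2,3,5,7,8,9}; box has {1,2,3,4,7,8,9} → only 6 remains.
(4,8) = 5: row 4 has {1,2,4,6,7,8,9}; col 8 has {1,7,8,9}; box has {1,2,3,4,6,7,8,9} → only 5 remains.

5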